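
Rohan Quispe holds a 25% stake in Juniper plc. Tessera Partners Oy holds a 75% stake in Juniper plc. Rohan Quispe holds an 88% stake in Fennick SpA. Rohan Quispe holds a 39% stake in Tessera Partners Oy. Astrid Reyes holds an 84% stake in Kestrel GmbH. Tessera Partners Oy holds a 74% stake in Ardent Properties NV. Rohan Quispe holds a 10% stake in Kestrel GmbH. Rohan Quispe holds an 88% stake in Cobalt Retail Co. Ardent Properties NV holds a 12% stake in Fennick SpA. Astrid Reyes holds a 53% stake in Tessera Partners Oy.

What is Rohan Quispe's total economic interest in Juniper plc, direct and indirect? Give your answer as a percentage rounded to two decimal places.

54.25%

Rohan reaches Juniper along 2 paths.
Via Tessera: 39% × 75% = 29.25%.
Direct stake: 25% = 25%.
Total: 29.25% + 25% = 54.25%.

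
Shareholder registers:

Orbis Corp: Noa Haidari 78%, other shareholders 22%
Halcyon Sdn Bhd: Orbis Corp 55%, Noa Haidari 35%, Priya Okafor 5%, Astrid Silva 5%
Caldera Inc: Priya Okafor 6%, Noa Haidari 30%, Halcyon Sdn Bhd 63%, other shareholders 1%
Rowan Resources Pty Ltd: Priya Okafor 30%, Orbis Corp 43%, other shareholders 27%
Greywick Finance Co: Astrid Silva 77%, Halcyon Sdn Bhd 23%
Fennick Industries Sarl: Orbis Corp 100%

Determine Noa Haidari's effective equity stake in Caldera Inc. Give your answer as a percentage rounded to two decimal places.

Noa reaches Caldera along 3 paths.
Direct stake: 30% = 30%.
Via Orbis → Halcyon: 78% × 55% × 63% = 27.027%.
Via Halcyon: 35% × 63% = 22.05%.
Total: 30% + 27.027% + 22.05% = 79.077%.
Rounded: 79.08%.

79.08%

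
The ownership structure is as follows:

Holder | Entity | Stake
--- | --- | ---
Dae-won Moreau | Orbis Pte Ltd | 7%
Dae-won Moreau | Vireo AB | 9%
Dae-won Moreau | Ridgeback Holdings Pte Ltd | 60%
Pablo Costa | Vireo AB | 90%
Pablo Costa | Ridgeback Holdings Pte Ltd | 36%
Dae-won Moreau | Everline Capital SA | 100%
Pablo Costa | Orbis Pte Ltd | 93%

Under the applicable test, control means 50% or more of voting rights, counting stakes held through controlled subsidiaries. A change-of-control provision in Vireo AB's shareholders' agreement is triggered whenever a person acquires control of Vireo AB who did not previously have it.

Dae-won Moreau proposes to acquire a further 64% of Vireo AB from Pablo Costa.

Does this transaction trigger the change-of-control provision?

The purchase adds only to Dae-won's holdings (Pablo's stake shrinks), so Dae-won is the only person who could newly come to control Vireo.
Dae-won holds 100% of Everline, so Dae-won controls Everline.
Dae-won holds 60% of Ridgeback, so Dae-won controls Ridgeback.
In Vireo, Dae-won's side holds only 9%, not ≥ 50%.
So before the transaction, Dae-won does not control Vireo.
After the purchase, Dae-won's direct stake in Vireo rises to 9% + 64% = 73%, and Pablo's stake falls to 26%.
Dae-won holds 73% of Vireo, so Dae-won controls Vireo.
Dae-won did not control Vireo before and does after, so the clause is triggered.

Yes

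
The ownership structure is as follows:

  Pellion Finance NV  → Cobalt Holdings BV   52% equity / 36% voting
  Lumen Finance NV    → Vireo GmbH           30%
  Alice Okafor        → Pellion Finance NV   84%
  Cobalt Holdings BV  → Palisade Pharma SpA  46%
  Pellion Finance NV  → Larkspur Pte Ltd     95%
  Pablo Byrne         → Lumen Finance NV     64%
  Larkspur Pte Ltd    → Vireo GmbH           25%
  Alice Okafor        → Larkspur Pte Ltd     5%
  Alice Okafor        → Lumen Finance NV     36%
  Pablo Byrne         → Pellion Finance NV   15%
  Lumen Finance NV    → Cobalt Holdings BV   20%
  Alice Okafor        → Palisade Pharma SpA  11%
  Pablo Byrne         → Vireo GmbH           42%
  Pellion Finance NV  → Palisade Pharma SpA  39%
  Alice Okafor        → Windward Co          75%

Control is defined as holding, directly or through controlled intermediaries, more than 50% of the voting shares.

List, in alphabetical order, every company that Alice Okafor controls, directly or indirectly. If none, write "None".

Larkspur Pte Ltd, Pellion Finance NV, Windward Co

Alice holds 84% of Pellion, so Alice controls Pellion.
Pellion and Alice together hold 95% + 5% = 100% of Larkspur, so Alice controls Larkspur.
Alice holds 75% of Windward, so Alice controls Windward.
No other company's threshold is met.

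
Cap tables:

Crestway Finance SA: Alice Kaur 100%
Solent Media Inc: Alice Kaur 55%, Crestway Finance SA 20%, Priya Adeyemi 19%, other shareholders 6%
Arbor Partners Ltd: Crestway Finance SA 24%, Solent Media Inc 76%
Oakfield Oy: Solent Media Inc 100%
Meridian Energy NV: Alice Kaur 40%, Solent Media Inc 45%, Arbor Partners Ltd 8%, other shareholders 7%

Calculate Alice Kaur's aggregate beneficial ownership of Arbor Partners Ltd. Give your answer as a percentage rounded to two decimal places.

Alice reaches Arbor along 3 paths.
Via Crestway: 100% × 24% = 24%.
Via Solent: 55% × 76% = 41.8%.
Via Crestway → Solent: 100% × 20% × 76% = 15.2%.
Total: 24% + 41.8% + 15.2% = 81%.
Rounded: 81.00%.

81.00%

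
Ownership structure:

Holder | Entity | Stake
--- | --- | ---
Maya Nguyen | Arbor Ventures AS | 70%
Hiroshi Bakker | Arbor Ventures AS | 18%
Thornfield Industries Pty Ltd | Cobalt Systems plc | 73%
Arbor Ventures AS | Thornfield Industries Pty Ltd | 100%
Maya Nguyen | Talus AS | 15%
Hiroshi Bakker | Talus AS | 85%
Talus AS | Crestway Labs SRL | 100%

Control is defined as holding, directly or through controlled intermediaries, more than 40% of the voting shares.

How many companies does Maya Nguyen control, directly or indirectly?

Maya holds 70% of Arbor, so Maya controls Arbor.
Arbor holds 100% of Thornfield, so Maya controls Thornfield.
Thornfield holds 73% of Cobalt, so Maya controls Cobalt.
No other company's threshold is met.
Maya controls 3 companies.

3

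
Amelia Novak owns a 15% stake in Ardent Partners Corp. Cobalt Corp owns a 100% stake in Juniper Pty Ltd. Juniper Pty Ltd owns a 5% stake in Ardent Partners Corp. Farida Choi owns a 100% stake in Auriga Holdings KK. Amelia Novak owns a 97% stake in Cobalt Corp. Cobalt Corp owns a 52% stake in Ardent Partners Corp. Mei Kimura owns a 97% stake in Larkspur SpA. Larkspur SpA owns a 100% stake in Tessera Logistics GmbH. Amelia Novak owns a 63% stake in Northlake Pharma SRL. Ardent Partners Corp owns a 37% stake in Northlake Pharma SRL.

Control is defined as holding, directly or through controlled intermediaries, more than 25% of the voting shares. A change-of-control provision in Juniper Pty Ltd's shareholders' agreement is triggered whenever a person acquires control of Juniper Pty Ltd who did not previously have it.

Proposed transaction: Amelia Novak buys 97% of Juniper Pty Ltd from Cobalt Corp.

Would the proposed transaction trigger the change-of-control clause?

No

The purchase adds only to Amelia's holdings (Cobalt's stake shrinks), so Amelia is the only person who could newly come to control Juniper.
Amelia holds 97% of Cobalt, so Amelia controls Cobalt.
Cobalt holds 100% of Juniper, so Amelia controls Juniper.
So Amelia already controls Juniper before the transaction.
After the purchase, Amelia holds 97% of Juniper directly, and Cobalt's stake falls to 3%.
Amelia controlled Juniper already, so this is not a new person acquiring control; every other person's position is unchanged or reduced.
No new person acquires control, so the clause is not triggered.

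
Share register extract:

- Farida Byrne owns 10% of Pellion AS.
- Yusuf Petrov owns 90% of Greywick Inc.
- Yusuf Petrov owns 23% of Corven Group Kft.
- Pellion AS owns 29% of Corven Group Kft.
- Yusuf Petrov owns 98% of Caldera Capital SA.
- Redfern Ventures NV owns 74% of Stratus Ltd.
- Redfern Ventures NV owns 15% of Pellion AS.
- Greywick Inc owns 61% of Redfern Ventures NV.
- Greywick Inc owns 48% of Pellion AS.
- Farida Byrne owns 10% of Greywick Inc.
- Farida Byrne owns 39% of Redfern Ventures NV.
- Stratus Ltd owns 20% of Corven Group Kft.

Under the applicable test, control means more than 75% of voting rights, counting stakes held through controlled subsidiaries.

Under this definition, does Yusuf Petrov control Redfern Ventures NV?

Yusuf holds 90% of Greywick, so Yusuf controls Greywick.
Yusuf holds 98% of Caldera, so Yusuf controls Caldera.
In Redfern, Yusuf's side holds only 61%, not > 75%.
So Yusuf does not control Redfern.

No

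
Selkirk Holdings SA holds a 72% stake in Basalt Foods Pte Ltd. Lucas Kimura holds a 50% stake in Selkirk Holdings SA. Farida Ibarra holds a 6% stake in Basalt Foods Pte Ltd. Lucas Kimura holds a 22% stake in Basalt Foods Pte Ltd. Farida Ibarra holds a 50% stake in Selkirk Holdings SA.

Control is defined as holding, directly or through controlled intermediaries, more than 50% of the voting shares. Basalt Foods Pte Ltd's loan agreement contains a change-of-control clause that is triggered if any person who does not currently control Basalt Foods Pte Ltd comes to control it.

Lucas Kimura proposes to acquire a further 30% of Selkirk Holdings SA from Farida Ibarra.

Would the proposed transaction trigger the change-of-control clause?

Yes

The purchase adds only to Lucas's holdings (Farida's stake shrinks), so Lucas is the only person who could newly come to control Basalt.
Lucas's largest direct stake is 50% in Selkirk, which does not meet the threshold, so Lucas controls no company.
In Basalt, Lucas's side holds only 22%, not > 50%.
So before the transaction, Lucas does not control Basalt.
After the purchase, Lucas's direct stake in Selkirk rises to 50% + 30% = 80%, and Farida's stake falls to 20%.
Lucas holds 80% of Selkirk, so Lucas controls Selkirk.
Selkirk and Lucas together hold 72% + 22% = 94% of Basalt, so Lucas controls Basalt.
Lucas did not control Basalt before and does after, so the clause is triggered.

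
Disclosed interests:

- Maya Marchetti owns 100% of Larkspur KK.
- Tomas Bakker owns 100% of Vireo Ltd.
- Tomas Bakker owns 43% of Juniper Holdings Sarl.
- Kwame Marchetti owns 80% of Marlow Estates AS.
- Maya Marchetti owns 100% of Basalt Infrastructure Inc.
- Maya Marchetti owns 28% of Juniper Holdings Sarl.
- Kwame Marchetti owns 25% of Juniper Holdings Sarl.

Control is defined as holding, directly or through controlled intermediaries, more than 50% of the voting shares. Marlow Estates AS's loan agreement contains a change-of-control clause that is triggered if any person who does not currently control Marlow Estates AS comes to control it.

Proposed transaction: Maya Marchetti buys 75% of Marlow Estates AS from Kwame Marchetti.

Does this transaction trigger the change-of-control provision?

Yes

The purchase adds only to Maya's holdings (Kwame's stake shrinks), so Maya is the only person who could newly come to control Marlow.
Maya holds 100% of Basalt, so Maya controls Basalt.
Maya holds 100% of Larkspur, so Maya controls Larkspur.
Neither Maya nor any entity Maya controls holds any voting interest in Marlow.
So before the transaction, Maya does not control Marlow.
After the purchase, Maya holds 75% of Marlow directly, and Kwame's stake falls to 5%.
Maya holds 75% of Marlow, so Maya controls Marlow.
Maya did not control Marlow before and does after, so the clause is triggered.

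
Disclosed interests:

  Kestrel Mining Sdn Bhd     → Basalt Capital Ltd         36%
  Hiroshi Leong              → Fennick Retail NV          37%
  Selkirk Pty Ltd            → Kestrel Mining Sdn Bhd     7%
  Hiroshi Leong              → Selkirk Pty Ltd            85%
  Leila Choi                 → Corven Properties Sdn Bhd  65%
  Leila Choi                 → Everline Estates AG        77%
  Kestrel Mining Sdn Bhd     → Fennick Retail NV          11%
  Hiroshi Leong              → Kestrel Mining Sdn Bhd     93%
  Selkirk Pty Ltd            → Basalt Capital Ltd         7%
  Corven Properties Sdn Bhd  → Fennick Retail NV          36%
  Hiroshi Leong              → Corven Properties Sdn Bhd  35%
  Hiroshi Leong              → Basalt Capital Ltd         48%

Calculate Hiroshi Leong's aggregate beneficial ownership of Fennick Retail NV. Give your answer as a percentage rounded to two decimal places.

60.48%

Hiroshi reaches Fennick along 4 paths.
Via Corven: 35% × 36% = 12.6%.
Via Kestrel: 93% × 11% = 10.23%.
Via Selkirk → Kestrel: 85% × 7% × 11% = 0.6545%.
Direct stake: 37% = 37%.
Total: 12.6% + 10.23% + 0.6545% + 37% = 60.4845%.
Rounded: 60.48%.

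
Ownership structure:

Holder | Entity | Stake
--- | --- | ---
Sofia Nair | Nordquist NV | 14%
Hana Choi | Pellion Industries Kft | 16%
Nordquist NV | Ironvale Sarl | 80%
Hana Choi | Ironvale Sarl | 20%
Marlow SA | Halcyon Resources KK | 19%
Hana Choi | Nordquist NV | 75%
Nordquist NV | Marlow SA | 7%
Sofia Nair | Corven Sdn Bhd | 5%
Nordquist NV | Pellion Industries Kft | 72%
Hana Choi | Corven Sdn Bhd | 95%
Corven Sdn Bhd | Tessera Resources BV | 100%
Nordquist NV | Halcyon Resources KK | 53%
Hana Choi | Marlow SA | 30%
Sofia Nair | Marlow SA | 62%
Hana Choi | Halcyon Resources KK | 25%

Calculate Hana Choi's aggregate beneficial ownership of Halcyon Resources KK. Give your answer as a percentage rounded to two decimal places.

71.45%

Hana reaches Halcyon along 4 paths.
Via Nordquist: 75% × 53% = 39.75%.
Direct stake: 25% = 25%.
Via Marlow: 30% × 19% = 5.7%.
Via Nordquist → Marlow: 75% × 7% × 19% = 0.9975%.
Total: 39.75% + 25% + 5.7% + 0.9975% = 71.4475%.
Rounded: 71.45%.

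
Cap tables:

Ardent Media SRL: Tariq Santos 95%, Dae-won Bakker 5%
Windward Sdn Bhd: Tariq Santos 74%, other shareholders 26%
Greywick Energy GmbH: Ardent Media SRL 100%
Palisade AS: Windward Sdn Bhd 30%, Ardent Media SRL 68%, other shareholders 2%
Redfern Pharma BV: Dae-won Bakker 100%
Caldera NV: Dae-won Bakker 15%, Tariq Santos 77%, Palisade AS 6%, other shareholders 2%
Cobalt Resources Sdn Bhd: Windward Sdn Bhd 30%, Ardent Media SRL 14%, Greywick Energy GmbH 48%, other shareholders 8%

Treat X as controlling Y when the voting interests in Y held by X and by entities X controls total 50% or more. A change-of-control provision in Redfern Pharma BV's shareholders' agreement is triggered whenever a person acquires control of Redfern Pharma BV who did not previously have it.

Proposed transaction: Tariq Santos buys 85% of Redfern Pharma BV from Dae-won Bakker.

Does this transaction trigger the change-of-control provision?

Yes

The purchase adds only to Tariq's holdings (Dae-won's stake shrinks), so Tariq is the only person who could newly come to control Redfern.
Tariq holds 95% of Ardent, so Tariq controls Ardent.
Tariq holds 74% of Windward, so Tariq controls Windward.
Ardent holds 100% of Greywick, so Tariq controls Greywick.
Windward and Ardent together hold 30% + 68% = 98% of Palisade, so Tariq controls Palisade.
Tariq and Palisade together hold 77% + 6% = 83% of Caldera, so Tariq controls Caldera.
Windward and Ardent and Greywick together hold 30% + 14% + 48% = 92% of Cobalt, so Tariq controls Cobalt.
Neither Tariq nor any entity Tariq controls holds any voting interest in Redfern.
So before the transaction, Tariq does not control Redfern.
After the purchase, Tariq holds 85% of Redfern directly, and Dae-won's stake falls to 15%.
Tariq holds 85% of Redfern, so Tariq controls Redfern.
Tariq did not control Redfern before and does after, so the clause is triggered.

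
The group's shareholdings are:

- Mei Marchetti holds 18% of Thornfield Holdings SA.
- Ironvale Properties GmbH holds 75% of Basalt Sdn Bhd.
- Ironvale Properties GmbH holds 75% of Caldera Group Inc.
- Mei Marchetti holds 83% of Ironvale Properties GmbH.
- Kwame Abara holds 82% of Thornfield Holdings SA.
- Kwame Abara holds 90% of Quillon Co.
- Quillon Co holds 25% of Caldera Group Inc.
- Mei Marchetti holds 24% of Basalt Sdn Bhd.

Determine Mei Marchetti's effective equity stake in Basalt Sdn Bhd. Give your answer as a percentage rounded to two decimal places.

Mei reaches Basalt along 2 paths.
Direct stake: 24% = 24%.
Via Ironvale: 83% × 75% = 62.25%.
Total: 24% + 62.25% = 86.25%.

86.25%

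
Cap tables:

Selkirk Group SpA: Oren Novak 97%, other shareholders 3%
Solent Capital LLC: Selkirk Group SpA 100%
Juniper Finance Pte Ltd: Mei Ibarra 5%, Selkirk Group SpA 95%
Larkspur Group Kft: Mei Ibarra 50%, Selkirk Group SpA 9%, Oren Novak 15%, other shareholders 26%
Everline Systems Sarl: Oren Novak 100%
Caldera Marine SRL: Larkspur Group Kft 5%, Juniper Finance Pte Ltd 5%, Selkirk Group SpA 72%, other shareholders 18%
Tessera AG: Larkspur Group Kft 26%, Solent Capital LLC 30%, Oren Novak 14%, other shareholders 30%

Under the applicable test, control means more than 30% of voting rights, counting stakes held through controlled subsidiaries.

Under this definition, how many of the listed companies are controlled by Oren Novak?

6

Oren holds 97% of Selkirk, so Oren controls Selkirk.
Selkirk holds 100% of Solent, so Oren controls Solent.
Selkirk holds 95% of Juniper, so Oren controls Juniper.
Oren holds 100% of Everline, so Oren controls Everline.
Juniper and Selkirk together hold 5% + 72% = 77% of Caldera, so Oren controls Caldera.
Solent and Oren together hold 30% + 14% = 44% of Tessera, so Oren controls Tessera.
No other company's threshold is met.
Oren controls 6 companies.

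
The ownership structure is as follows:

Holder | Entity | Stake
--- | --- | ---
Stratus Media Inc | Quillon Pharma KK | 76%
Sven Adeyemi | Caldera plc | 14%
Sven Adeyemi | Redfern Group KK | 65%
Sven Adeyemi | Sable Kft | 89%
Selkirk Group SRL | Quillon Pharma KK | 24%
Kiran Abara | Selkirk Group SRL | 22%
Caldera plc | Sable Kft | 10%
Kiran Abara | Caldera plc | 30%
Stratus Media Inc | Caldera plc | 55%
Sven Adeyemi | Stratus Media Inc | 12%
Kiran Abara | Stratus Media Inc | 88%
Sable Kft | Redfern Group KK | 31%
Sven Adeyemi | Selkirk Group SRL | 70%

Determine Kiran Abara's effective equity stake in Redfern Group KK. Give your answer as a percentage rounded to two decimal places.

2.43%

Kiran reaches Redfern along 2 paths.
Via Caldera → Sable: 30% × 10% × 31% = 0.93%.
Via Stratus → Caldera → Sable: 88% × 55% × 10% × 31% = 1.5004%.
Total: 0.93% + 1.5004% = 2.4304%.
Rounded: 2.43%.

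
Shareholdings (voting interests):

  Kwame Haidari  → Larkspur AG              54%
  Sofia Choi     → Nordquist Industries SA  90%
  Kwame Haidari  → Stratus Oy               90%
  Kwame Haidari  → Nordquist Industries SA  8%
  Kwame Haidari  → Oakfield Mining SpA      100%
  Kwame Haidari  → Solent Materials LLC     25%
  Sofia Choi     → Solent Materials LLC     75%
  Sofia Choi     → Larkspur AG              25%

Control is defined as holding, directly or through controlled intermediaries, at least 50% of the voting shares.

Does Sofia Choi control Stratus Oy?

No

Sofia holds 75% of Solent, so Sofia controls Solent.
Sofia holds 90% of Nordquist, so Sofia controls Nordquist.
Neither Sofia nor any entity Sofia controls holds any voting interest in Stratus.
So Sofia does not control Stratus.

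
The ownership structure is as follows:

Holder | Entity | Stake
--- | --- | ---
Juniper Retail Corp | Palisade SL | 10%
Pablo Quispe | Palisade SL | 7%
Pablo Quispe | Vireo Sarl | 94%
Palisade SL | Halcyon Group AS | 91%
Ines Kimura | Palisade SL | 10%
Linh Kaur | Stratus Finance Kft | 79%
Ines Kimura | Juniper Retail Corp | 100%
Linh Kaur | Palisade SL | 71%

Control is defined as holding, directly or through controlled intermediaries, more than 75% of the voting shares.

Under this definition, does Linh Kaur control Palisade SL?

No

Linh holds 79% of Stratus, so Linh controls Stratus.
In Palisade, Linh's side holds only 71%, not > 75%.
So Linh does not control Palisade.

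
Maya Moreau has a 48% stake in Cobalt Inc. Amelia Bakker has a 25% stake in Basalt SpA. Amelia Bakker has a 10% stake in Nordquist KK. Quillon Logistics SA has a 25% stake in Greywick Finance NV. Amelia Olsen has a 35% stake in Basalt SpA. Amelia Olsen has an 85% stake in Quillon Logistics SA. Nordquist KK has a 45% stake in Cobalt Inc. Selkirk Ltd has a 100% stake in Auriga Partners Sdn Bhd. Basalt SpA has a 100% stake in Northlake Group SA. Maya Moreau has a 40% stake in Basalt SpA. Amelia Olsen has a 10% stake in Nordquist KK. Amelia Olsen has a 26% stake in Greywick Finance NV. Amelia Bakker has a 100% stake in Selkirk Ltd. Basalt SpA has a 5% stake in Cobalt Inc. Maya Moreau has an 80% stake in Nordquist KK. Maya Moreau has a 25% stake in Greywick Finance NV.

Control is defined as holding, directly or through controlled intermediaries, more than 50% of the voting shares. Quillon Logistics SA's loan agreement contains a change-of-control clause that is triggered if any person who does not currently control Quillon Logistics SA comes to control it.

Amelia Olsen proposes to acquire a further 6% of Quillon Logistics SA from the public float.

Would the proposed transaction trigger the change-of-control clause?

The purchase changes only Amelia Olsen's holdings, so Amelia Olsen is the only person who could newly come to control Quillon.
Amelia Olsen holds 85% of Quillon, so Amelia Olsen controls Quillon.
So Amelia Olsen already controls Quillon before the transaction.
After the purchase, Amelia Olsen's direct stake in Quillon rises to 85% + 6% = 91%.
Amelia Olsen controlled Quillon already, so this is not a new person acquiring control; every other person's position is unchanged or reduced.
No new person acquires control, so the clause is not triggered.

No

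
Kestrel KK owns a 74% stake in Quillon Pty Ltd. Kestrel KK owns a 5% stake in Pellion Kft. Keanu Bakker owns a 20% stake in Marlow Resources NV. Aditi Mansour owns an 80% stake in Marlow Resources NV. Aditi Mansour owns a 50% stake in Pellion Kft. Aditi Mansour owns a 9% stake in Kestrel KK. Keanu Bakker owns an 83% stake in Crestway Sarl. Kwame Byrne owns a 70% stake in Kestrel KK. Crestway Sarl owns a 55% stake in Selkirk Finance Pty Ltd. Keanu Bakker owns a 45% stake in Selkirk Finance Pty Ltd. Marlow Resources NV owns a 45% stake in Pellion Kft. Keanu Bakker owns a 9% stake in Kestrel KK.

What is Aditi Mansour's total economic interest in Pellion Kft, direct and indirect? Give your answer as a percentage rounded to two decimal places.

Aditi reaches Pellion along 3 paths.
Via Kestrel: 9% × 5% = 0.45%.
Direct stake: 50% = 50%.
Via Marlow: 80% × 45% = 36%.
Total: 0.45% + 50% + 36% = 86.45%.

86.45%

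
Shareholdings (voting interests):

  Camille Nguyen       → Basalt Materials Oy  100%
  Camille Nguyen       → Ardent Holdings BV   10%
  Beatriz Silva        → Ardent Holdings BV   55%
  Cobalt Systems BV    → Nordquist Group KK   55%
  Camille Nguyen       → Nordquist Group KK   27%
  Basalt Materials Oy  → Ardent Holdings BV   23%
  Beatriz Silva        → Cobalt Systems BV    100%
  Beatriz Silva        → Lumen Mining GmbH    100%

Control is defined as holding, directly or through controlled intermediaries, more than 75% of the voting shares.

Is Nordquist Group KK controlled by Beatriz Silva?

No

Beatriz holds 100% of Cobalt, so Beatriz controls Cobalt.
Beatriz holds 100% of Lumen, so Beatriz controls Lumen.
In Nordquist, Beatriz's side holds only 55%, not > 75%.
So Beatriz does not control Nordquist.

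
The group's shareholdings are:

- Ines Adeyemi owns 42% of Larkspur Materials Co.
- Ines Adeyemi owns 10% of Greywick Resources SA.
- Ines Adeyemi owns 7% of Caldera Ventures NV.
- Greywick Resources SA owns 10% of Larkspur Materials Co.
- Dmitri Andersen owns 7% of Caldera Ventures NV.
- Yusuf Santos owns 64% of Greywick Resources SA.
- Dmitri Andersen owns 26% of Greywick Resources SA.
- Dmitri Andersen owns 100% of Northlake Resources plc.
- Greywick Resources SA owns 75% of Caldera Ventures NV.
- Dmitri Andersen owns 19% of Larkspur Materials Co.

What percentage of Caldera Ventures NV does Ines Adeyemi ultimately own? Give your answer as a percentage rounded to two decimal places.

Ines reaches Caldera along 2 paths.
Direct stake: 7% = 7%.
Via Greywick: 10% × 75% = 7.5%.
Total: 7% + 7.5% = 14.5%.
Rounded: 14.50%.

14.50%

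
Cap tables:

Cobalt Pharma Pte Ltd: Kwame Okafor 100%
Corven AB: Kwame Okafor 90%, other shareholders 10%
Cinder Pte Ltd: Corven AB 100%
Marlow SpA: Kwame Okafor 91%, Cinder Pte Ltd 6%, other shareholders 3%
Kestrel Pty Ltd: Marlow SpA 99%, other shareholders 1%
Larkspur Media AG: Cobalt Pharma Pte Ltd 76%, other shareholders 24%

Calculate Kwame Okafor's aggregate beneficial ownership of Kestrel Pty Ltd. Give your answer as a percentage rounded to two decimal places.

95.44%

Kwame reaches Kestrel along 2 paths.
Via Marlow: 91% × 99% = 90.09%.
Via Corven → Cinder → Marlow: 90% × 100% × 6% × 99% = 5.346%.
Total: 90.09% + 5.346% = 95.436%.
Rounded: 95.44%.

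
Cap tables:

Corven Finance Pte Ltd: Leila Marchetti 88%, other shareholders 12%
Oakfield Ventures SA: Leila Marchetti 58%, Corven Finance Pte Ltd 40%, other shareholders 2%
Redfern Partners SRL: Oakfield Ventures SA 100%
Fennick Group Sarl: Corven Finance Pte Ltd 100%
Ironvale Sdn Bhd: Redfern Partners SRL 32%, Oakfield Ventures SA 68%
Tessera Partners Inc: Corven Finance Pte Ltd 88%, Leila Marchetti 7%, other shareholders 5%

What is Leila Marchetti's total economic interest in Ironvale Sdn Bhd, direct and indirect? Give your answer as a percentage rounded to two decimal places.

Leila reaches Ironvale along 4 paths.
Via Oakfield → Redfern: 58% × 100% × 32% = 18.56%.
Via Corven → Oakfield → Redfern: 88% × 40% × 100% × 32% = 11.264%.
Via Oakfield: 58% × 68% = 39.44%.
Via Corven → Oakfield: 88% × 40% × 68% = 23.936%.
Total: 18.56% + 11.264% + 39.44% + 23.936% = 93.2%.
Rounded: 93.20%.

93.20%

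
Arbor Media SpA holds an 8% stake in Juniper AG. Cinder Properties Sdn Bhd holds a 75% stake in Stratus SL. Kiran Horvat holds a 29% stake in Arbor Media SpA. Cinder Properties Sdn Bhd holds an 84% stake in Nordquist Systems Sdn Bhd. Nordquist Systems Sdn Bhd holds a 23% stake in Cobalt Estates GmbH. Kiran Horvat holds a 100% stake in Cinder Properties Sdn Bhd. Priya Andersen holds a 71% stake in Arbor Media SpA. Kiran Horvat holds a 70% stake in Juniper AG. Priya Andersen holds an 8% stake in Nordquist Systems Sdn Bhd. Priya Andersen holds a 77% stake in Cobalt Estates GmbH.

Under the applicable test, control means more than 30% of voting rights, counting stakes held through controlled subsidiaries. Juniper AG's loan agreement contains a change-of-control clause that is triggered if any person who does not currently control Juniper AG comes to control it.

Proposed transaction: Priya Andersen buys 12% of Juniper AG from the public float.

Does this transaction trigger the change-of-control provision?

No

The purchase changes only Priya's holdings, so Priya is the only person who could newly come to control Juniper.
Priya holds 71% of Arbor, so Priya controls Arbor.
Priya holds 77% of Cobalt, so Priya controls Cobalt.
In Juniper, Priya's side holds only 8%, not > 30%.
So before the transaction, Priya does not control Juniper.
After the purchase, Priya holds 12% of Juniper directly.
After the transaction, Priya's side holds 8% + 12% = 20% of Juniper, not > 30%, so Priya still does not control Juniper.
No new person acquires control, so the clause is not triggered.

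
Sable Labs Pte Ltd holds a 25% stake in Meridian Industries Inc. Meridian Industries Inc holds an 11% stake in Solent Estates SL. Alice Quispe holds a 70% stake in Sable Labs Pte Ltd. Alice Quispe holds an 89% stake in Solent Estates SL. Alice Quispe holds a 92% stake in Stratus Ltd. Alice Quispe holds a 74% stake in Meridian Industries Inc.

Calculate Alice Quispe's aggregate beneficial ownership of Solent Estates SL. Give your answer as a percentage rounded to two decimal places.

Alice reaches Solent along 3 paths.
Direct stake: 89% = 89%.
Via Sable → Meridian: 70% × 25% × 11% = 1.925%.
Via Meridian: 74% × 11% = 8.14%.
Total: 89% + 1.925% + 8.14% = 99.065%.
Rounded: 99.07%.

99.07%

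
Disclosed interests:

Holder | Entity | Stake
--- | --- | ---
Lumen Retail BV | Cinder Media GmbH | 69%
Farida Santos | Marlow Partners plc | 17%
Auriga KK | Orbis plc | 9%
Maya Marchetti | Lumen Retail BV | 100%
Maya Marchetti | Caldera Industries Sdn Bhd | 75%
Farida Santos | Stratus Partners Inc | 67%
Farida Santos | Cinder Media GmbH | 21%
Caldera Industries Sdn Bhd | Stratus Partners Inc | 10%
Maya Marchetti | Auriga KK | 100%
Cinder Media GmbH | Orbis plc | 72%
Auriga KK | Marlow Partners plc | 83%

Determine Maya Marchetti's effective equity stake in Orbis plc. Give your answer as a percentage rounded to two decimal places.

58.68%

Maya reaches Orbis along 2 paths.
Via Lumen → Cinder: 100% × 69% × 72% = 49.68%.
Via Auriga: 100% × 9% = 9%.
Total: 49.68% + 9% = 58.68%.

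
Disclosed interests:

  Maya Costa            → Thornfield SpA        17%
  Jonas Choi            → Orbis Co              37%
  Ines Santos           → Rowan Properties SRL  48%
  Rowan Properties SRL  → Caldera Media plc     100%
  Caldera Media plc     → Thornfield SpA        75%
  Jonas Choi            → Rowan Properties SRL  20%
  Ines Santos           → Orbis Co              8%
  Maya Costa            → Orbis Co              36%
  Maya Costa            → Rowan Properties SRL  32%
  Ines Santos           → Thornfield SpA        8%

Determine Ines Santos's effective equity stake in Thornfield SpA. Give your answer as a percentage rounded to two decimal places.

44.00%

Ines reaches Thornfield along 2 paths.
Via Rowan → Caldera: 48% × 100% × 75% = 36%.
Direct stake: 8% = 8%.
Total: 36% + 8% = 44%.
Rounded: 44.00%.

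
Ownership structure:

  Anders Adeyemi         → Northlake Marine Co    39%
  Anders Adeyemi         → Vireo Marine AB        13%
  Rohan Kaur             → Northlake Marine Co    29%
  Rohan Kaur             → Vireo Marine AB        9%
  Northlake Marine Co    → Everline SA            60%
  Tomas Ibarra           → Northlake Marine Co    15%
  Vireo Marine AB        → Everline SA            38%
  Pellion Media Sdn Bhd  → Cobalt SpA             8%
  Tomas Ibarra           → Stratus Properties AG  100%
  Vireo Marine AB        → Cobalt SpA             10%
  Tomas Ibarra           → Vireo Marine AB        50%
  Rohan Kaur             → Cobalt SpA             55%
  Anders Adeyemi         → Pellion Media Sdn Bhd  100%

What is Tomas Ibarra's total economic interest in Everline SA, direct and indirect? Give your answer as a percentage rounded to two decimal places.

28.00%

Tomas reaches Everline along 2 paths.
Via Northlake: 15% × 60% = 9%.
Via Vireo: 50% × 38% = 19%.
Total: 9% + 19% = 28%.
Rounded: 28.00%.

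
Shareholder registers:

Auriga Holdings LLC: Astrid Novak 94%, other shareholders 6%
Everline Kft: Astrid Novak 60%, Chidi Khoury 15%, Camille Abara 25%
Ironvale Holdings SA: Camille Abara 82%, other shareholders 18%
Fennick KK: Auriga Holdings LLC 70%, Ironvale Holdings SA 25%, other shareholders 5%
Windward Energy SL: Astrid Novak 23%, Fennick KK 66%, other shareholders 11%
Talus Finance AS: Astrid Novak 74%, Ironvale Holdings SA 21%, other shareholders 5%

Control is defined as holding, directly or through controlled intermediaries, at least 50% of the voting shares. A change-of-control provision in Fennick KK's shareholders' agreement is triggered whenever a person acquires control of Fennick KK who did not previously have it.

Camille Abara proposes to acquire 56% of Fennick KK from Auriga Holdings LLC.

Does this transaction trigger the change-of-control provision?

The purchase adds only to Camille's holdings (Auriga's stake shrinks), so Camille is the only person who could newly come to control Fennick.
Camille holds 82% of Ironvale, so Camille controls Ironvale.
In Fennick, Camille's side holds only 25%, not ≥ 50%.
So before the transaction, Camille does not control Fennick.
After the purchase, Camille holds 56% of Fennick directly, and Auriga's stake falls to 14%.
Ironvale and Camille together hold 25% + 56% = 81% of Fennick, so Camille controls Fennick.
Camille did not control Fennick before and does after, so the clause is triggered.

Yes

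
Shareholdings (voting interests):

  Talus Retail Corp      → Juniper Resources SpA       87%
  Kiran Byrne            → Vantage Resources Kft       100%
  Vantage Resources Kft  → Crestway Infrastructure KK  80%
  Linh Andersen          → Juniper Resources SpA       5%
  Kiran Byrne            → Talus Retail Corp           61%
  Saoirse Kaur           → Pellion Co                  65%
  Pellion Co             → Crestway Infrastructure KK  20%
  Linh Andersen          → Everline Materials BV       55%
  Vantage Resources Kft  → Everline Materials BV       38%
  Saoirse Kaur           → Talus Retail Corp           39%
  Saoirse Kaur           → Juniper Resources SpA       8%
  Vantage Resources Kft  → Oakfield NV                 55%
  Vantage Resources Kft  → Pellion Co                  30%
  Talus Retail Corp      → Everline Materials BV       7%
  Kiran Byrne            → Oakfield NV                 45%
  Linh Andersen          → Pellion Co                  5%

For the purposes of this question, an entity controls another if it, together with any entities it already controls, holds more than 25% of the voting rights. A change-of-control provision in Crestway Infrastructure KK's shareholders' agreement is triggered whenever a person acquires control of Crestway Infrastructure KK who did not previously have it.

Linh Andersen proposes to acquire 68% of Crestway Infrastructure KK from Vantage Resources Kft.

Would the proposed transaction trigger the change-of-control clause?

Yes

The purchase adds only to Linh's holdings (Vantage's stake shrinks), so Linh is the only person who could newly come to control Crestway.
Linh holds 55% of Everline, so Linh controls Everline.
Neither Linh nor any entity Linh controls holds any voting interest in Crestway.
So before the transaction, Linh does not control Crestway.
After the purchase, Linh holds 68% of Crestway directly, and Vantage's stake falls to 12%.
Linh holds 68% of Crestway, so Linh controls Crestway.
Linh did not control Crestway before and does after, so the clause is triggered.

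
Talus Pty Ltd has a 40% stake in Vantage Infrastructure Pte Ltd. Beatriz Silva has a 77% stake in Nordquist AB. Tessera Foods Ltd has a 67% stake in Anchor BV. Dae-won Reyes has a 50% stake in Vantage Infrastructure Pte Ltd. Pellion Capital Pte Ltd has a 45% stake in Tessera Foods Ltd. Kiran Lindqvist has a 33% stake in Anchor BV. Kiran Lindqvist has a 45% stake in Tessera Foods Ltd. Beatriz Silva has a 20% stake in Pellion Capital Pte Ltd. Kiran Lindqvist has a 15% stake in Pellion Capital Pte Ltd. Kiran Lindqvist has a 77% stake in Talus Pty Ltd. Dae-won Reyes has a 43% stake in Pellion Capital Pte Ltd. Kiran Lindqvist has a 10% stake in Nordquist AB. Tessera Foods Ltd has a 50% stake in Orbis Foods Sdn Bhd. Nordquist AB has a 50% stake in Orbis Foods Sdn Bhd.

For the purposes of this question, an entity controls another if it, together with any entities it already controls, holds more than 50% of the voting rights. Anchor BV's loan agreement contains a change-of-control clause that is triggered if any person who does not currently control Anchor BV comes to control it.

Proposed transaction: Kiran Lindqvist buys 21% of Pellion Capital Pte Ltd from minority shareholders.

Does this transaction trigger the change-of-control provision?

No

The purchase changes only Kiran's holdings, so Kiran is the only person who could newly come to control Anchor.
Kiran holds 77% of Talus, so Kiran controls Talus.
In Anchor, Kiran's side holds only 33%, not > 50%.
So before the transaction, Kiran does not control Anchor.
After the purchase, Kiran's direct stake in Pellion rises to 15% + 21% = 36%.
Kiran's side now holds 36% of Pellion, not > 50%, so Kiran still does not control Pellion.
After the transaction, Kiran's side holds 33% of Anchor, not > 50%, so Kiran still does not control Anchor.
No new person acquires control, so the clause is not triggered.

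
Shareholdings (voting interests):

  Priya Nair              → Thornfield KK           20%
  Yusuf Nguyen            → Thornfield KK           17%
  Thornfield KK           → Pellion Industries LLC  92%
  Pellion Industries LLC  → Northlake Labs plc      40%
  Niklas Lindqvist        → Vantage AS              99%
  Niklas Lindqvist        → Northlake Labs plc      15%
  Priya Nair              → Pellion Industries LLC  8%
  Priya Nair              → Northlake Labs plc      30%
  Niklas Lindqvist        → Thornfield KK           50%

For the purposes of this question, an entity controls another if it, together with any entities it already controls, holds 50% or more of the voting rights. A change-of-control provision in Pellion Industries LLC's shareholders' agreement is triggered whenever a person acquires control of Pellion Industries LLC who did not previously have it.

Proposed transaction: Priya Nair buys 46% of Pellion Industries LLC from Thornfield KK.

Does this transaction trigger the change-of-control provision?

Yes

The purchase adds only to Priya's holdings (Thornfield's stake shrinks), so Priya is the only person who could newly come to control Pellion.
Priya's largest direct stake is 30% in Northlake, which does not meet the threshold, so Priya controls no company.
In Pellion, Priya's side holds only 8%, not ≥ 50%.
So before the transaction, Priya does not control Pellion.
After the purchase, Priya's direct stake in Pellion rises to 8% + 46% = 54%, and Thornfield's stake falls to 46%.
Priya holds 54% of Pellion, so Priya controls Pellion.
Priya did not control Pellion before and does after, so the clause is triggered.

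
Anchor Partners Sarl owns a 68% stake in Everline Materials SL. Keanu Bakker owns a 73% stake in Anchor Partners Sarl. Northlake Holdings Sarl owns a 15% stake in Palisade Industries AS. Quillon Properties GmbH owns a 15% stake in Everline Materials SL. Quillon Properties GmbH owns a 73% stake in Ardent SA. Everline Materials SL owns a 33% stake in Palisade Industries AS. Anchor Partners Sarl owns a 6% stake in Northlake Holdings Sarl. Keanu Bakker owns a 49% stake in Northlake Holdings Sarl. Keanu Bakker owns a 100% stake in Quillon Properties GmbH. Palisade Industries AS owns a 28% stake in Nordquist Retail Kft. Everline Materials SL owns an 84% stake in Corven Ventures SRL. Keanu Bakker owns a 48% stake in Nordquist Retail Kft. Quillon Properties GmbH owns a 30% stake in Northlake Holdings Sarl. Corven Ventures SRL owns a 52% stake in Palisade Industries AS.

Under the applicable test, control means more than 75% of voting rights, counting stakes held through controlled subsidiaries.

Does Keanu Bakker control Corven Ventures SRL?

Keanu holds 100% of Quillon, so Keanu controls Quillon.
Keanu and Quillon together hold 49% + 30% = 79% of Northlake, so Keanu controls Northlake.
Neither Keanu nor any entity Keanu controls holds any voting interest in Corven.
So Keanu does not control Corven.

No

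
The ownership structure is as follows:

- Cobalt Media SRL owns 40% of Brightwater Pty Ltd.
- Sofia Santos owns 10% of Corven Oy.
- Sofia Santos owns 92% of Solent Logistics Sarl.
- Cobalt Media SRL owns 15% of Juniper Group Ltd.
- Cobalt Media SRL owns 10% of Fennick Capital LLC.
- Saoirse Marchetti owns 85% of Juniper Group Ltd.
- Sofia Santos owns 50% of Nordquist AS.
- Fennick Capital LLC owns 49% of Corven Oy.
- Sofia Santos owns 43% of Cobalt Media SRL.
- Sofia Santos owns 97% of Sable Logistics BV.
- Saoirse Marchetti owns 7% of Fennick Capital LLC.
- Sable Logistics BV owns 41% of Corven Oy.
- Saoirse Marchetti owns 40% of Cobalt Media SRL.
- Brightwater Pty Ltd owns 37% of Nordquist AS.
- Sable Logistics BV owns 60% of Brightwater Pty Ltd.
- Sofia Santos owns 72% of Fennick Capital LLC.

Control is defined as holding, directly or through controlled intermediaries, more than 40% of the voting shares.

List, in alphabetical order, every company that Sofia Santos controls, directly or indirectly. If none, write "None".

Sofia holds 97% of Sable, so Sofia controls Sable.
Sofia holds 43% of Cobalt, so Sofia controls Cobalt.
Cobalt and Sofia together hold 10% + 72% = 82% of Fennick, so Sofia controls Fennick.
Sable and Cobalt together hold 60% + 40% = 100% of Brightwater, so Sofia controls Brightwater.
Sofia holds 92% of Solent, so Sofia controls Solent.
Fennick and Sable and Sofia together hold 49% + 41% + 10% = 100% of Corven, so Sofia controls Corven.
Brightwater and Sofia together hold 37% + 50% = 87% of Nordquist, so Sofia controls Nordquist.
No other company's threshold is met.

Brightwater Pty Ltd, Cobalt Media SRL, Corven Oy, Fennick Capital LLC, Nordquist AS, Sable Logistics BV, Solent Logistics Sarl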